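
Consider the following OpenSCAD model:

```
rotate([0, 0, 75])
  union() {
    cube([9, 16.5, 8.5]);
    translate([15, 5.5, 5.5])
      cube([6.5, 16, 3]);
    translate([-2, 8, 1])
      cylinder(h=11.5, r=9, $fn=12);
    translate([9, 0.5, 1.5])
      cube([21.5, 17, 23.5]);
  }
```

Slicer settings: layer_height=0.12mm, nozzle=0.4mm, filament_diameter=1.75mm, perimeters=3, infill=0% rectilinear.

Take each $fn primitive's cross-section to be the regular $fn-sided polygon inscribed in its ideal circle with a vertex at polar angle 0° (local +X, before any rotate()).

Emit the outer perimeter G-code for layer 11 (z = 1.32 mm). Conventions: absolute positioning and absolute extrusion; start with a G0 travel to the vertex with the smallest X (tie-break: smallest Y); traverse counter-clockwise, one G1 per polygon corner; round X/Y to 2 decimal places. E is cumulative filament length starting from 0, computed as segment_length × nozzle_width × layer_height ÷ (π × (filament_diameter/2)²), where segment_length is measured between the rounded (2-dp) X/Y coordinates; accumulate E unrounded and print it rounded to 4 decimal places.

G0 X-16.94 Y-2.19 Z1.32
G1 X-14.61 Y-6.23 E0.0931
G1 X-10.57 Y-8.55 E0.1860
G1 X-5.92 Y-8.55 E0.2788
G1 X-1.88 Y-6.23 E0.3718
G1 X0.45 Y-2.19 E0.4649
G1 X0.45 Y1.67 E0.5419
G1 X2.33 Y8.69 E0.6869
G1 X-13.61 Y12.96 E1.0163
G1 X-15.94 Y4.27 E1.1958
G1 X-15.90 Y4.26 E1.1966
G1 X-16.94 Y2.47 E1.2379
G1 X-16.94 Y-2.19 E1.3309

At z = 1.32 mm: the cube (footprint 9×16.5) is included at this height; the cube at (15, 5.5) is not intersected at this z (z outside [5.5, 8.5]); the cylinder at (-2, 8): section is a regular 12-gon, circumradius r=9; the cube at (9, 0.5) does not reach this height (z outside [1.5, 25]); Combining (union): the regions partially overlap (shared area 86.17 mm²), so overlapping operands fuse into one piece — 1 connected region; (rotated 75° about Z; rotation is an isometry so areas/perimeters/island counts are preserved). The outline is a single polygon with 12 vertices. Extrusion per mm of travel: 0.4 × 0.12 / (π × 0.875²) = 0.019956. Accumulating E over each segment gives final E = 1.3309.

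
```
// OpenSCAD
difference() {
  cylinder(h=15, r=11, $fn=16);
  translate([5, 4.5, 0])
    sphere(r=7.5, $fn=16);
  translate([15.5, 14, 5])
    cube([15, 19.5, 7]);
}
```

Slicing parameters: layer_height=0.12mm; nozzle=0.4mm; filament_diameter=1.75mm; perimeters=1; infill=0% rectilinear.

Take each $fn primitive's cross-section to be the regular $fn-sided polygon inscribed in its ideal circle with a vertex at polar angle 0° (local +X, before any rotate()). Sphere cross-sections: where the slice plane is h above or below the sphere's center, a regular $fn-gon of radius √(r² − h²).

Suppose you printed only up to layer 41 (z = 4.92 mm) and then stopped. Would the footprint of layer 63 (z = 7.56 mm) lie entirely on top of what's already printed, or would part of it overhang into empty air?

part overhangs

Compare the two slices. At z = 4.92: the r=11 cylinder contributes a regular 16-gon of circumradius 11 (area = (16/2)·11.000²·sin(360°/16) = 370.44 mm²); the r=7.5 sphere at (5, 4.5) contributes a regular 16-gon of circumradius √(7.5²−4.92²) = 5.661 (area = (16/2)·5.661²·sin(360°/16) = 98.10 mm²); the cube at (15.5, 14) is absent (z outside [5, 12]); Taking the first minus the rest: starting from the r=11 cylinder (370.44 mm²), the r=7.5 sphere at (5, 4.5) partially overlaps it — only the 88.28 mm² overlap (of its 98.10 mm²) is removed, clipping the outline — area = 282.15 mm². At z = 7.56: the r=11 cylinder contributes a regular 16-gon of circumradius 11 (area = (16/2)·11.000²·sin(360°/16) = 370.44 mm²); the sphere at (5, 4.5) is not intersected at this z (|z−center|=7.560 > r=7.5); the 15×19.5 cube at (15.5, 14) contributes its full rectangle (area 292.50 mm²); After the difference (first − rest): starting from the r=11 cylinder (370.44 mm²), the 15×19.5 cube at (15.5, 14) misses the remaining region (no effect) — area = 370.44 mm². Checking containment: at z = 7.56 the cross-section extends beyond the z = 4.92 cross-section by about 88.28 mm².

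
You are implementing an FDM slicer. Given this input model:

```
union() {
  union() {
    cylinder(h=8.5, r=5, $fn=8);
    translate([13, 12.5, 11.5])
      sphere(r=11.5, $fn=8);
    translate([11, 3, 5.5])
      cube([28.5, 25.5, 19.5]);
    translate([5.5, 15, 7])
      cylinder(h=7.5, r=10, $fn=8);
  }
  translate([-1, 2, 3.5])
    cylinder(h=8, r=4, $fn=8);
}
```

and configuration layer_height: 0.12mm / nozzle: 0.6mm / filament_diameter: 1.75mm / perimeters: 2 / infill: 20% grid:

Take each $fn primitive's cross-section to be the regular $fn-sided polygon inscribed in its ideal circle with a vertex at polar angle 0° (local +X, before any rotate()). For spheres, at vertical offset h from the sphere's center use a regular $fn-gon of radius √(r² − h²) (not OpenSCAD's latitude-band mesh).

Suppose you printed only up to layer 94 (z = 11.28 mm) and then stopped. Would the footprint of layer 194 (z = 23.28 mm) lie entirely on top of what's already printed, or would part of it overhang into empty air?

Compare the two slices. At z = 11.28: the cylinder does not reach this height (z outside [0, 8.5]); the sphere at (13, 12.5): section is a regular 8-gon, circumradius = √(r²−h²) = √(11.5²−0.22²) = 11.498 (area = (8/2)·11.498²·sin(360°/8) = 373.92 mm²); the cube at (11, 3) (footprint 28.5×25.5) is included at this height (area 726.75 mm²); the r=10 cylinder at (5.5, 15) gives a regular 8-gon of circumradius 10 (constant along its height) (area = (8/2)·10.000²·sin(360°/8) = 282.84 mm²); Merging all regions: the regions partially overlap — summed areas 1383.52 mm² minus the doubly-counted overlap 391.57 mm² gives 991.94 mm² — area = 991.94 mm²; the r=4 cylinder at (-1, 2) contributes a regular 8-gon of circumradius 4 (area = (8/2)·4.000²·sin(360°/8) = 45.25 mm²); Merging all regions: the 2 present regions are separate (no shared area or edge), so areas and boundary lengths simply add and each stays a separate island — area = 1037.20 mm². At z = 23.28: the cylinder is absent (z outside [0, 8.5]); the sphere at (13, 12.5) does not reach this height (|z−center|=11.780 > r=11.5); the cube at (11, 3) (footprint 28.5×25.5) is included at this height (area 726.75 mm²); the cylinder at (5.5, 15) is absent (z outside [7, 14.5]); Taking the union: only the 28.5×25.5 cube at (11, 3) is present, so the union is just that shape — area = 726.75 mm²; the cylinder at (-1, 2) does not reach this height (z outside [3.5, 11.5]); Taking the union: only the result so far is present, so the union is just that shape — area = 726.75 mm². Checking containment: the cross-section at z = 23.28 is a subset of the cross-section at z = 11.28.

entirely on top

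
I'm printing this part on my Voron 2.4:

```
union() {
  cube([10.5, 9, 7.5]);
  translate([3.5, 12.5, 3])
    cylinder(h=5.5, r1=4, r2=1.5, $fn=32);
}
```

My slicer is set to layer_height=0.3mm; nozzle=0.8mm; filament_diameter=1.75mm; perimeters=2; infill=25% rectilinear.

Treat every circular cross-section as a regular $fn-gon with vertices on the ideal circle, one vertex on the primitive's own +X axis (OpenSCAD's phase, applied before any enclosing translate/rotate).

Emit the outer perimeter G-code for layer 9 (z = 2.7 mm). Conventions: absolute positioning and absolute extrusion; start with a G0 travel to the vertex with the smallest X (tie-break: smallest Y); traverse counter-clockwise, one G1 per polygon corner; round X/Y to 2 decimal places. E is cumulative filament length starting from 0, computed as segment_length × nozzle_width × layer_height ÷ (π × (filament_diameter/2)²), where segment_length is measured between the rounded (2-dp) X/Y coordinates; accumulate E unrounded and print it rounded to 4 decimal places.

At z = 2.7 mm: the cube (footprint 10.5×9) is included at this height; the cone at (3.5, 12.5) is absent (z outside [3, 8.5]); Taking the union: only the 10.5×9 cube is present, so the union is just that shape — 1 connected region. The outline is a single polygon with 4 vertices. Extrusion per mm of travel: 0.8 × 0.3 / (π × 0.875²) = 0.099780. Accumulating E over each segment gives final E = 3.8914.

G0 X0.00 Y0.00 Z2.70
G1 X10.50 Y0.00 E1.0477
G1 X10.50 Y9.00 E1.9457
G1 X0.00 Y9.00 E2.9934
G1 X0.00 Y0.00 E3.8914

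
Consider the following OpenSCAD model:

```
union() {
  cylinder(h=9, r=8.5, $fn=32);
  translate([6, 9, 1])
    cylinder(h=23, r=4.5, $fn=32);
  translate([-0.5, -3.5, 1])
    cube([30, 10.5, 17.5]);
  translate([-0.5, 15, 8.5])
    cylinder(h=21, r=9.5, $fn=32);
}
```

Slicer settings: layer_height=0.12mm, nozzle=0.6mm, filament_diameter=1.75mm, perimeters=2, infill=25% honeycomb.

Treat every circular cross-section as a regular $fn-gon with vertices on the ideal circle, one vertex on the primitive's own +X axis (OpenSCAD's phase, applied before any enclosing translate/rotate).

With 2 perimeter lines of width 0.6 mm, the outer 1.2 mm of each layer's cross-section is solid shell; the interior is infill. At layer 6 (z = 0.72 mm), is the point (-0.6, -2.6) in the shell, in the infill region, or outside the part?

At z = 0.72 mm: the cylinder: section is a regular 32-gon, circumradius r=8.5; the cylinder at (6, 9) is absent (z outside [1, 24]); the cube at (-0.5, -3.5) is not intersected at this z (z outside [1, 18.5]); the cylinder at (-0.5, 15) does not reach this height (z outside [8.5, 29.5]); Combining (union): only the r=8.5 cylinder is present, so the union is just that shape — 1 connected region. Overall, the cross-section is a single solid region. The nearest boundary edge runs (-3.25, -7.85)→(-1.66, -8.34); distance from the point to it = 5.80 mm. The point is inside the cross-section and 5.80 mm from the nearest boundary — more than the 1.2 mm shell width (2 × 0.6), so it's in the infill interior.

infill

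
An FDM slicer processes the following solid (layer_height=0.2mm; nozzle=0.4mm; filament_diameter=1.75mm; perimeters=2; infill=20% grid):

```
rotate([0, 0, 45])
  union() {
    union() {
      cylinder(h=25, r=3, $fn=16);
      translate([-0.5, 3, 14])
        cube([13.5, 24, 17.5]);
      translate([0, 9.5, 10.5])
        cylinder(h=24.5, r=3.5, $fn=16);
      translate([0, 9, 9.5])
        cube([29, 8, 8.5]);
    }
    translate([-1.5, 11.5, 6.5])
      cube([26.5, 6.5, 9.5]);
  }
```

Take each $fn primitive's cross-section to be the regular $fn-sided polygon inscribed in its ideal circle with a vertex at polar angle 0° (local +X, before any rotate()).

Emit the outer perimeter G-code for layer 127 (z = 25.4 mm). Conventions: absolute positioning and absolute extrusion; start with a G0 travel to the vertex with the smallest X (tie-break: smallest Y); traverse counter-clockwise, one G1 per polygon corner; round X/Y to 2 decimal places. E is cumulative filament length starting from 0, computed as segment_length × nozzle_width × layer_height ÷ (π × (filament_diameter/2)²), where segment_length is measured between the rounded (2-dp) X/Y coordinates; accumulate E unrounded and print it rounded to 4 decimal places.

G0 X-19.45 Y18.74 Z25.40
G1 X-9.48 Y8.77 E0.4690
G1 X-9.95 Y8.06 E0.4973
G1 X-10.22 Y6.72 E0.5427
G1 X-9.95 Y5.38 E0.5882
G1 X-9.19 Y4.24 E0.6338
G1 X-8.06 Y3.48 E0.6791
G1 X-6.72 Y3.22 E0.7245
G1 X-5.38 Y3.48 E0.7699
G1 X-4.67 Y3.96 E0.7984
G1 X-2.47 Y1.77 E0.9016
G1 X7.07 Y11.31 E1.3504
G1 X-9.90 Y28.28 E2.1486
G1 X-19.45 Y18.74 E2.5975

At z = 25.4 mm: the cylinder is not intersected at this z (z outside [0, 25]); the cube at (-0.5, 3) (footprint 13.5×24) is included at this height; the r=3.5 cylinder at (0, 9.5) contributes a regular 16-gon of circumradius 3.5; the cube at (0, 9) is absent (z outside [9.5, 18]); Taking the union: the regions partially overlap (shared area 22.20 mm²), so overlapping operands fuse into one piece — 1 connected region; the cube at (-1.5, 11.5) is absent (z outside [6.5, 16]); Taking the union: only the result so far is present, so the union is just that shape — 1 connected region; (whole slice rotated 45° about Z — lengths, areas and connectivity unchanged). The outline is a single polygon with 13 vertices. Extrusion per mm of travel: 0.4 × 0.2 / (π × 0.875²) = 0.033260. Accumulating E over each segment gives final E = 2.5975.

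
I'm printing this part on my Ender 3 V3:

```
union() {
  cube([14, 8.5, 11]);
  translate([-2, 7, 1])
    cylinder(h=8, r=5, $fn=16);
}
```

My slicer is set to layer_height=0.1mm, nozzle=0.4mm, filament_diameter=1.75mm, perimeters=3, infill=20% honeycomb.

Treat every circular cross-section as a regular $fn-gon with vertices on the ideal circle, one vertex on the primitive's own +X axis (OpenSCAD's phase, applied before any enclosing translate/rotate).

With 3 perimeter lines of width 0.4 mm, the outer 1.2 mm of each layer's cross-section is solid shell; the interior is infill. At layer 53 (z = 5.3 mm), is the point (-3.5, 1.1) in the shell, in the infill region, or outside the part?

outside

At z = 5.3 mm: the 14×8.5 cube contributes its full rectangle; the r=5 cylinder at (-2, 7) contributes a regular 16-gon of circumradius 5; Merging all regions: the regions partially overlap (shared area 13.81 mm²), so overlapping operands fuse into one piece — 1 connected region. Overall, the cross-section is a single solid region. The nearest boundary edge runs (-2.00, 2.00)→(-3.91, 2.38); distance from the point to it = 1.18 mm. The point is not inside any of the regions above, so it lies outside the cross-section (1.18 mm from the nearest boundary).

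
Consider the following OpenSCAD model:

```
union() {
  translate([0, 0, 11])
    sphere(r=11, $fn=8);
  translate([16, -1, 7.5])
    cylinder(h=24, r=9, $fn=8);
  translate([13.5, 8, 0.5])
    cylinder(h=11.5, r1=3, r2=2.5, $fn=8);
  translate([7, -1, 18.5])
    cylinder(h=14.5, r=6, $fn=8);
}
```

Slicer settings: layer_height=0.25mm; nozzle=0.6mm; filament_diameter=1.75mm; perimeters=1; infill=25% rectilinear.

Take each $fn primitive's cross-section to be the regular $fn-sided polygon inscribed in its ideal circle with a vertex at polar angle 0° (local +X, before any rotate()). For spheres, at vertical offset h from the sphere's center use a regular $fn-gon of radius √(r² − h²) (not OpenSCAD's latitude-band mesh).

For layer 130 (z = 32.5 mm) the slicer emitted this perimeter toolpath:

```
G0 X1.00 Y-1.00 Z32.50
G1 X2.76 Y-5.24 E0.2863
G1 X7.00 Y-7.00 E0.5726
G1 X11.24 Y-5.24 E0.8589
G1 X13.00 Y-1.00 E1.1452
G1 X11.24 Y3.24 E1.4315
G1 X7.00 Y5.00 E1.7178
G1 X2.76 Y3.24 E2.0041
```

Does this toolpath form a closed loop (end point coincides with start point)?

Start point (G0): (1.00, -1.00). End point (last G1): the path does not return to the start — open.

no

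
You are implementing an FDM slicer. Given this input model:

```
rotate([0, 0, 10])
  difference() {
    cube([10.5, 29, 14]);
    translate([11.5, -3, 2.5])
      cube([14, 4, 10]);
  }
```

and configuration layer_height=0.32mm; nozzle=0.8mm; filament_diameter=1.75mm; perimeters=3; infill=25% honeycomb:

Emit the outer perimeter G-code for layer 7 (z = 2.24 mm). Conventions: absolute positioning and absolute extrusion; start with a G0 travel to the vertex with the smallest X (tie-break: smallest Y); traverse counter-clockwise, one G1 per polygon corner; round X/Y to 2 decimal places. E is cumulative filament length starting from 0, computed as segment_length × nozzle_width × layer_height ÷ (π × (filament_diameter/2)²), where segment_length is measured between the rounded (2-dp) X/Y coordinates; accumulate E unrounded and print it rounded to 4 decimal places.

G0 X-5.04 Y28.56 Z2.24
G1 X0.00 Y0.00 E3.0867
G1 X10.34 Y1.82 E4.2041
G1 X5.30 Y30.38 E7.2908
G1 X-5.04 Y28.56 E8.4082

At z = 2.24 mm: the cube (footprint 10.5×29) is included at this height; the cube at (11.5, -3) is not intersected at this z (z outside [2.5, 12.5]); After the difference (first − rest): none of the subtracted shapes is present at this height, so the 10.5×29 cube is unchanged — 1 connected region; (rotated 10° about Z; rotation is an isometry so areas/perimeters/island counts are preserved). The outline is a single polygon with 4 vertices. Extrusion per mm of travel: 0.8 × 0.32 / (π × 0.875²) = 0.106432. Accumulating E over each segment gives final E = 8.4082.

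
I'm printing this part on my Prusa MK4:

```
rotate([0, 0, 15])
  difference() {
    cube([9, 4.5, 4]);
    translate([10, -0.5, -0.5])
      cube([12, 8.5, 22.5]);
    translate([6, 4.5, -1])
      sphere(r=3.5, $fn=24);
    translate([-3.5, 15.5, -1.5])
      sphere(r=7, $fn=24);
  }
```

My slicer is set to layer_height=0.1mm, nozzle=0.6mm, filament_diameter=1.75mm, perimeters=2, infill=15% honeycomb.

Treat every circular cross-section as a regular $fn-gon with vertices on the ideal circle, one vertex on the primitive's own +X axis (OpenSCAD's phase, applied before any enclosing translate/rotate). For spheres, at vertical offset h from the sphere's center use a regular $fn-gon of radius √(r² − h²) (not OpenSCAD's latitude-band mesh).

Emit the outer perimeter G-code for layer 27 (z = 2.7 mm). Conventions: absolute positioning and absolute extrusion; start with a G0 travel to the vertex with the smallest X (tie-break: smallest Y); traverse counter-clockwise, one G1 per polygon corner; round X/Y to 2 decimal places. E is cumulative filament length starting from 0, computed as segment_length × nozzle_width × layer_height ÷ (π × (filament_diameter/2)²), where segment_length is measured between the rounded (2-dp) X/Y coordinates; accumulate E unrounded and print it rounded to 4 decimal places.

At z = 2.7 mm: the cube (footprint 9×4.5) is included at this height; the cube at (10, -0.5) (footprint 12×8.5) is included at this height; the sphere at (6, 4.5) does not reach this height (|z−center|=3.700 > r=3.5); the r=7 sphere at (-3.5, 15.5) slices to a regular 24-gon of circumradius 5.600 (√(r²−h²) with h=4.2 from center); Taking the first minus the rest: starting from the 9×4.5 cube, the 12×8.5 cube at (10, -0.5) misses the remaining region (no effect); the r=7 sphere at (-3.5, 15.5) misses the remaining region (no effect) — 1 connected region; (whole slice rotated 15° about Z — lengths, areas and connectivity unchanged). The outline is a single polygon with 4 vertices. Extrusion per mm of travel: 0.6 × 0.1 / (π × 0.875²) = 0.024945. Accumulating E over each segment gives final E = 0.6735.

G0 X-1.16 Y4.35 Z2.70
G1 X0.00 Y0.00 E0.1123
G1 X8.69 Y2.33 E0.3367
G1 X7.53 Y6.68 E0.4490
G1 X-1.16 Y4.35 E0.6735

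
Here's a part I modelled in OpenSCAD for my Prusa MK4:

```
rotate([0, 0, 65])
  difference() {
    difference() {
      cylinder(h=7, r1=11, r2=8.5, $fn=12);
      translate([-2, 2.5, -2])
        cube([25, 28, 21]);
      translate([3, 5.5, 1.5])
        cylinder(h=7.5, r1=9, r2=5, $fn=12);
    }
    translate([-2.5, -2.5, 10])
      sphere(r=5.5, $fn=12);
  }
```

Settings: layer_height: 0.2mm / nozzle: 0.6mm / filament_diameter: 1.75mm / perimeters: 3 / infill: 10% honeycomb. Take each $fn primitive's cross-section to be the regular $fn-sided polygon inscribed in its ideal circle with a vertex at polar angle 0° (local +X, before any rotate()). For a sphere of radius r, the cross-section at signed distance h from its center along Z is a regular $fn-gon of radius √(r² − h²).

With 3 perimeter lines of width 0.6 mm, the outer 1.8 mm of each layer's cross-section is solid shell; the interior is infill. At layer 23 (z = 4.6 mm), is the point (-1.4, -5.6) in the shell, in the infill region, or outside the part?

At z = 4.6 mm: the cone: at t=0.657 of its height the radius interpolates to r₁+(r₂−r₁)t = 9.357, giving a regular 12-gon of that circumradius; the 25×28 cube at (-2, 2.5) contributes its full rectangle; the cone at (3, 5.5) contributes a regular 12-gon of circumradius 7.347 (interpolated between r1=9 and r2=5 at t=0.413); After the difference (first − rest): starting from the cone, the 25×28 cube at (-2, 2.5) partially overlaps it — only the 56.29 mm² overlap (of its 700.00 mm²) is removed, clipping the outline; the cone at (3, 5.5) partially overlaps it — only the 50.58 mm² overlap (of its 161.92 mm²) is removed, clipping the outline — 1 connected region; the r=5.5 sphere at (-2.5, -2.5) contributes a regular 12-gon of circumradius √(5.5²−5.4²) = 1.044; After the difference (first − rest): starting from the result so far, the r=5.5 sphere at (-2.5, -2.5) lies wholly inside it (removes its full 3.27 mm² and its 6.49 mm outline becomes a hole wall) — 1 connected region with 1 hole; (whole slice rotated 65° about Z — lengths, areas and connectivity unchanged). Overall, the cross-section is one region with 1 hole. Undo the 65° rotation: the query point maps to (-5.667, -1.098) in the un-rotated model frame. The nearest boundary edge runs (-3.02, -1.60)→(-3.40, -1.98); distance from the point to it = 2.43 mm. The point is inside the cross-section and 2.43 mm from the nearest boundary — more than the 1.8 mm shell width (3 × 0.6), so it's in the infill interior.

infill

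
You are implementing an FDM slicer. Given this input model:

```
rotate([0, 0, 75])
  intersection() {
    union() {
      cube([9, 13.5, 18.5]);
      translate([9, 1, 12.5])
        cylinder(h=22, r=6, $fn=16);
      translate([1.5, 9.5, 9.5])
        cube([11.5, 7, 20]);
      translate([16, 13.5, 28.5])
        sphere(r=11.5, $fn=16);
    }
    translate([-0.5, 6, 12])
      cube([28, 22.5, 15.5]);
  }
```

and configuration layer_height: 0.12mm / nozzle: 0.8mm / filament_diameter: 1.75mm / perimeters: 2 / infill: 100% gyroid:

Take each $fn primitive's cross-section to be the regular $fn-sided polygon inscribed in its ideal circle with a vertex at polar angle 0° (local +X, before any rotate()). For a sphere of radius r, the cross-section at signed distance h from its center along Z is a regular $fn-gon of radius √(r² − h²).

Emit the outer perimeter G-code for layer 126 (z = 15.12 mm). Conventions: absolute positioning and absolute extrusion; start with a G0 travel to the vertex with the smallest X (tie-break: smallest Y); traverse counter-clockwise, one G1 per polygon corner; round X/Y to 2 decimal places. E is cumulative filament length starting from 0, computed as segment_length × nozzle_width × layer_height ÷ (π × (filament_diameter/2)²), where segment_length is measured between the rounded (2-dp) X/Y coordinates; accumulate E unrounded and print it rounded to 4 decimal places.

G0 X-15.55 Y5.72 Z15.12
G1 X-12.65 Y4.94 E0.1199
G1 X-13.04 Y3.49 E0.1798
G1 X-5.80 Y1.55 E0.4789
G1 X-2.66 Y13.25 E0.9624
G1 X-3.40 Y12.60 E1.0018
G1 X-4.43 Y10.51 E1.0948
G1 X-6.85 Y11.15 E1.1947
G1 X-5.81 Y15.02 E1.3546
G1 X-12.57 Y16.83 E1.6339
G1 X-15.55 Y5.72 E2.0930

At z = 15.12 mm: the cube (footprint 9×13.5) is included at this height; the cylinder at (9, 1): section is a regular 16-gon, circumradius r=6; the cube at (1.5, 9.5) (footprint 11.5×7) is included at this height; the sphere at (16, 13.5) is absent (|z−center|=13.380 > r=11.5); Combining (union): the regions partially overlap (shared area 63.45 mm²), so overlapping operands fuse into one piece — 1 connected region; the cube at (-0.5, 6) is present — its section is the full 28×22.5 rectangle; Taking the intersection: the 28×22.5 cube at (-0.5, 6) partially overlaps that combined region; clipping to the common part keeps 119.99 mm² — 1 connected region; (rotated 75° about Z; rotation is an isometry so areas/perimeters/island counts are preserved). The outline is a single polygon with 10 vertices. Extrusion per mm of travel: 0.8 × 0.12 / (π × 0.875²) = 0.039912. Accumulating E over each segment gives final E = 2.0930.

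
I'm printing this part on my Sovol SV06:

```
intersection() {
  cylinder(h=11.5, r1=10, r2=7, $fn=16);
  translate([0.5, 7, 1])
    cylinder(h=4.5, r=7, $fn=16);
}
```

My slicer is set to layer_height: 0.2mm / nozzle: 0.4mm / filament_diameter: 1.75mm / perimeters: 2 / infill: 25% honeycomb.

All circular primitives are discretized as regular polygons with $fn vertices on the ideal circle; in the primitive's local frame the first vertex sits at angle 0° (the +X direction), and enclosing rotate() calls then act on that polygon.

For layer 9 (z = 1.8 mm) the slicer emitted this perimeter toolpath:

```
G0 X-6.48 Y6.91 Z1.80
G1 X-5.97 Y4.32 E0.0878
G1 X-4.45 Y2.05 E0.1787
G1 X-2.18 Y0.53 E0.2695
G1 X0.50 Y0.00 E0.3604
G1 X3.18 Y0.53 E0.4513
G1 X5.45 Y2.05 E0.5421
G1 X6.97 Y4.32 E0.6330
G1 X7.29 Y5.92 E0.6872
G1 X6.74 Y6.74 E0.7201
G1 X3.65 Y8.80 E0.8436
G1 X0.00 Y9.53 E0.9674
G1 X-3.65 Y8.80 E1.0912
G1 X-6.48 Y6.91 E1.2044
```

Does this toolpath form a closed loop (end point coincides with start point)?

Start point (G0): (-6.48, 6.91). End point (last G1): the path returns to the start — closed.

yes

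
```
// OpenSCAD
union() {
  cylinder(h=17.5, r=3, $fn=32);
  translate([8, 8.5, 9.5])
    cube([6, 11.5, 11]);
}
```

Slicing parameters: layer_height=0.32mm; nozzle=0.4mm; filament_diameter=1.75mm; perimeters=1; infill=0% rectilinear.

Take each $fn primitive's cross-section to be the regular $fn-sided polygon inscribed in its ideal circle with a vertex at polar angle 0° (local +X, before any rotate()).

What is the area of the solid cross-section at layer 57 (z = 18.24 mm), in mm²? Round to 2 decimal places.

69.00 mm²

At z = 18.24 mm: the cylinder is absent (z outside [0, 17.5]); the 6×11.5 cube at (8, 8.5) contributes its full rectangle (area 69.00 mm²); Taking the union: only the 6×11.5 cube at (8, 8.5) is present, so the union is just that shape — area = 69.00 mm². Overall, the cross-section is a single solid region. Net area = 69.00 mm².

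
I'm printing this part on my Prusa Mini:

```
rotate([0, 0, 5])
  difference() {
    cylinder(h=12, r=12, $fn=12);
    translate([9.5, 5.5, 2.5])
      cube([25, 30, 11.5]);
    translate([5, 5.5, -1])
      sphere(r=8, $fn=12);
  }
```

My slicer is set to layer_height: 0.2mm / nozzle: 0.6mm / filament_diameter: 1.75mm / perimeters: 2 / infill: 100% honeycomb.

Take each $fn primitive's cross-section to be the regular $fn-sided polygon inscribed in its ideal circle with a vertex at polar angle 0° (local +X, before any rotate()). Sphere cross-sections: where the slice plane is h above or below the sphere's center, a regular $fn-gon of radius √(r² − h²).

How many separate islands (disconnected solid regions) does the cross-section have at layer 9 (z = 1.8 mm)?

1

At z = 1.8 mm: the r=12 cylinder gives a regular 12-gon of circumradius 12 (constant along its height); the cube at (9.5, 5.5) is absent (z outside [2.5, 14]); the r=8 sphere at (5, 5.5) contributes a regular 12-gon of circumradius √(8²−2.8²) = 7.494; After the difference (first − rest): starting from the r=12 cylinder, the r=8 sphere at (5, 5.5) partially overlaps it — only the 134.63 mm² overlap (of its 168.48 mm²) is removed, clipping the outline — 1 connected region; (rotated 5° about Z; rotation is an isometry so areas/perimeters/island counts are preserved). Overall, the cross-section is a single solid region. Island count = 1.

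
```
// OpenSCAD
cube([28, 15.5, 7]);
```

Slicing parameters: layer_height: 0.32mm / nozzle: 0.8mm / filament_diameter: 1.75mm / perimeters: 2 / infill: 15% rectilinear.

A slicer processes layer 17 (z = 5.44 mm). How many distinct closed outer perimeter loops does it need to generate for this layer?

At z = 5.44 mm: the cube (footprint 28×15.5) is included at this height. The result has 1 disconnected region.

1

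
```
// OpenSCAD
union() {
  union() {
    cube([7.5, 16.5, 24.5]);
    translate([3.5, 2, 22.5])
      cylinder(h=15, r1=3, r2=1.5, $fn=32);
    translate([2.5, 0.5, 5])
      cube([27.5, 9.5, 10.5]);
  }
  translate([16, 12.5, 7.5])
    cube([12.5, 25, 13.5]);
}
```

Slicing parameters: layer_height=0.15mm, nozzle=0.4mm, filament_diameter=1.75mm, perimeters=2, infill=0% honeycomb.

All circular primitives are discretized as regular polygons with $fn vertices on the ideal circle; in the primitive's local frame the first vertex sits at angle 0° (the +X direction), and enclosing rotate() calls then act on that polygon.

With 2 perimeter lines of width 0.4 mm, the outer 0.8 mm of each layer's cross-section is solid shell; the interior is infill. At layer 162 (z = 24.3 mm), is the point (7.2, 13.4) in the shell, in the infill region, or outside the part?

shell

At z = 24.3 mm: the 7.5×16.5 cube contributes its full rectangle; the cone at (3.5, 2) (r1=3→r2=1.5) has section circumradius 2.820 here — a regular 32-gon; the cube at (2.5, 0.5) is absent (z outside [5, 15.5]); Combining (union): the regions partially overlap (shared area 22.62 mm²), so overlapping operands fuse into one piece — 1 connected region; the cube at (16, 12.5) is absent (z outside [7.5, 21]); Taking the union: only the result so far is present, so the union is just that shape — 1 connected region. Overall, the cross-section is a single solid region. The nearest boundary edge runs (7.50, 16.50)→(7.50, 0.00); distance from the point to it = 0.30 mm. The point is inside the cross-section, 0.30 mm from the nearest boundary — within the 0.8 mm shell band (2 × 0.4).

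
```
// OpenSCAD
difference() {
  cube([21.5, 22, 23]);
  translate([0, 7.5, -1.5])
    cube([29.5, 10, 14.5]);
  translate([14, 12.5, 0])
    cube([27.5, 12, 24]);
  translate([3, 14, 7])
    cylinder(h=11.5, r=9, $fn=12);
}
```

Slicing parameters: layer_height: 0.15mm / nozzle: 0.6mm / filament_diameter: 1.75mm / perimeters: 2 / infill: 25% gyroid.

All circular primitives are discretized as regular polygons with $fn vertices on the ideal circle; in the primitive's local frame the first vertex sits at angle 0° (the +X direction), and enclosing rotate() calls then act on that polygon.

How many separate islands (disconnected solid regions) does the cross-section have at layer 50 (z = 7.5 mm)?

At z = 7.5 mm: the cube is present — its section is the full 21.5×22 rectangle; the cube at (0, 7.5) (footprint 29.5×10) is included at this height; the cube at (14, 12.5) (footprint 27.5×12) is included at this height; the r=9 cylinder at (3, 14) contributes a regular 12-gon of circumradius 9; Taking the first minus the rest: starting from the 21.5×22 cube, the 29.5×10 cube at (0, 7.5) partially overlaps it — only the 215.00 mm² overlap (of its 295.00 mm²) is removed, clipping the outline; the 27.5×12 cube at (14, 12.5) partially overlaps it — only the 33.75 mm² overlap (of its 330.00 mm²) is removed, clipping the outline; the r=9 cylinder at (3, 14) partially overlaps it — only the 58.19 mm² overlap (of its 243.00 mm²) is removed, clipping the outline — 2 connected regions. Overall, the cross-section has 2 separate islands. Island count = 2.

2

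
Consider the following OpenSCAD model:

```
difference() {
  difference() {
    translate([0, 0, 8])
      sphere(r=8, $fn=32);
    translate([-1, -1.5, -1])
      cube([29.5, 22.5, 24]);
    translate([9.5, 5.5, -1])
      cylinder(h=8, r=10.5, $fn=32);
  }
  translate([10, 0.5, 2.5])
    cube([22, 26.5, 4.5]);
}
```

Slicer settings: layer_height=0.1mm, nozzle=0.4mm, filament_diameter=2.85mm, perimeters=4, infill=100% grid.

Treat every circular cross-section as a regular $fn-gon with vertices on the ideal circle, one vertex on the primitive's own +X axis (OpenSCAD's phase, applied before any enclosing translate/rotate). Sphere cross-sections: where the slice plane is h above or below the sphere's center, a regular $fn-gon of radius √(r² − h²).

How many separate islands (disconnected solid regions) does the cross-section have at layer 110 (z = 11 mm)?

At z = 11 mm: the sphere: section is a regular 32-gon, circumradius = √(r²−h²) = √(8²−3²) = 7.416; the 29.5×22.5 cube at (-1, -1.5) contributes its full rectangle; the cylinder at (9.5, 5.5) is not intersected at this z (z outside [-1, 7]); After the difference (first − rest): starting from the r=8 sphere, the 29.5×22.5 cube at (-1, -1.5) partially overlaps it — only the 62.80 mm² overlap (of its 663.75 mm²) is removed, clipping the outline — 1 connected region; the cube at (10, 0.5) is not intersected at this z (z outside [2.5, 7]); Subtracting the remaining from the first: none of the subtracted shapes is present at this height, so that combined region is unchanged — 1 connected region. Overall, the cross-section is a single solid region. Island count = 1.

1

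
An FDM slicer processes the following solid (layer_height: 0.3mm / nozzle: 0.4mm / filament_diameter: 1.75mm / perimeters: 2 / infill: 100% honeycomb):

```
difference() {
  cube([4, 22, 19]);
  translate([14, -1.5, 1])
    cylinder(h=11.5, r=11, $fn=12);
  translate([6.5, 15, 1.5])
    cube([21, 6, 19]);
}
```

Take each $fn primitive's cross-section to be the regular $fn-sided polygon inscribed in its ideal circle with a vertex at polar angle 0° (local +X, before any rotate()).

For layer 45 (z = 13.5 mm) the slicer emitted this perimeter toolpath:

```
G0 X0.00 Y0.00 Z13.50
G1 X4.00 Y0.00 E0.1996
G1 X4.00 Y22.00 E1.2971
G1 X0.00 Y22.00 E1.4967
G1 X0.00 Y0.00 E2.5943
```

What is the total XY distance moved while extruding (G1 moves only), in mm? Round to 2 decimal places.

Sum the Euclidean lengths of each G1 segment: total = 52.00 mm.

52.00 mm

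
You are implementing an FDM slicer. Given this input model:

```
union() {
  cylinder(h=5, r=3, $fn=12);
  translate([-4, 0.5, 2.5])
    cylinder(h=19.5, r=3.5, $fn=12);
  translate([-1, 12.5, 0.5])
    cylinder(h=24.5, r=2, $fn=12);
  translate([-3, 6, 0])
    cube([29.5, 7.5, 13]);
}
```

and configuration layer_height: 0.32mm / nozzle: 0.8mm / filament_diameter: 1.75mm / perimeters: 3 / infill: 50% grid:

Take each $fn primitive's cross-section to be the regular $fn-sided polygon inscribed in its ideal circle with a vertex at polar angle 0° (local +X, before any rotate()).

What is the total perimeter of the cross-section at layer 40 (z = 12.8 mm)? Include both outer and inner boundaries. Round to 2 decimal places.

96.42 mm

At z = 12.8 mm: the cylinder does not reach this height (z outside [0, 5]); the r=3.5 cylinder at (-4, 0.5) contributes a regular 12-gon of circumradius 3.5 (perimeter = 2·12·3.500·sin(180°/12) = 21.74 mm); the r=2 cylinder at (-1, 12.5) gives a regular 12-gon of circumradius 2 (constant along its height) (perimeter = 2·12·2.000·sin(180°/12) = 12.42 mm); the cube at (-3, 6) (footprint 29.5×7.5) is included at this height (perimeter 74.00 mm); Merging all regions: the regions partially overlap (shared area 9.73 mm²), so the edge portions inside another operand are dropped and the merged outline is re-measured after clipping — boundary = 96.42 mm. Overall, the cross-section has 2 separate islands. Total boundary length (outer) = 96.42 mm.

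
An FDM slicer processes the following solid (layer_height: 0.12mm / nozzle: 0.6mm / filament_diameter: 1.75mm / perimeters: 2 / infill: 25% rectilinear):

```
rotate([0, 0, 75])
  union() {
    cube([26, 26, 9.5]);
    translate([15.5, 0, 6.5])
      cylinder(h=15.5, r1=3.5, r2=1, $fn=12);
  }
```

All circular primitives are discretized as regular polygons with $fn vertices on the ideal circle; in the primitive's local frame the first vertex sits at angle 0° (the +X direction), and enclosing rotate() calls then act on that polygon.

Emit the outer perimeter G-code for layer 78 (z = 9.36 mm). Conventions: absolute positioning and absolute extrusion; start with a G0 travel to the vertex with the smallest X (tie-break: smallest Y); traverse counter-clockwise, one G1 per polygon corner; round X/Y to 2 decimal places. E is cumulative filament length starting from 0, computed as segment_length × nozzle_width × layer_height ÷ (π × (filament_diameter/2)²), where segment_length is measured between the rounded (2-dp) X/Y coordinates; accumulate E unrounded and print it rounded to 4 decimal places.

At z = 9.36 mm: the cube is present — its section is the full 26×26 rectangle; the cone at (15.5, 0) contributes a regular 12-gon of circumradius 3.039 (interpolated between r1=3.5 and r2=1 at t=0.185); Combining (union): the regions partially overlap (shared area 13.85 mm²), so overlapping operands fuse into one piece — 1 connected region; (rotated 75° about Z; rotation is an isometry so areas/perimeters/island counts are preserved). The outline is a single polygon with 11 vertices. Extrusion per mm of travel: 0.6 × 0.12 / (π × 0.875²) = 0.029934. Accumulating E over each segment gives final E = 3.2132.

G0 X-25.11 Y6.73 Z9.36
G1 X0.00 Y0.00 E0.7782
G1 X3.23 Y12.04 E1.1513
G1 X4.80 Y12.04 E1.1983
G1 X6.16 Y12.82 E1.2453
G1 X6.95 Y14.19 E1.2926
G1 X6.95 Y15.76 E1.3396
G1 X6.16 Y17.12 E1.3867
G1 X4.80 Y17.91 E1.4337
G1 X6.73 Y25.11 E1.6569
G1 X-18.38 Y31.84 E2.4351
G1 X-25.11 Y6.73 E3.2132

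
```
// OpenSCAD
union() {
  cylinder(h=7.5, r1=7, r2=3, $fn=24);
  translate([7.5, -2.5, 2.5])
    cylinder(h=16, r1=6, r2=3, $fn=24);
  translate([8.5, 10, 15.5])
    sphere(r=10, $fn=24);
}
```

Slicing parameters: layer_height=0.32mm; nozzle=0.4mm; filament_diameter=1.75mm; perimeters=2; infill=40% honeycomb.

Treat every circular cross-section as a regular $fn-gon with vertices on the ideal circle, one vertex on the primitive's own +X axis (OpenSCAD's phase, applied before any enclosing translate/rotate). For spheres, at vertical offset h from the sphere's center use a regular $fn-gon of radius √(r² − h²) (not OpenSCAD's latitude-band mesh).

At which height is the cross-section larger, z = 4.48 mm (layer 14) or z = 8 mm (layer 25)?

Layer 14 (z = 4.48): the cone: at t=0.597 of its height the radius interpolates to r₁+(r₂−r₁)t = 4.611, giving a regular 24-gon of that circumradius (area = (24/2)·4.611²·sin(360°/24) = 66.02 mm²); the cone at (7.5, -2.5) (r1=6→r2=3) has section circumradius 5.629 here — a regular 24-gon (area = (24/2)·5.629²·sin(360°/24) = 98.40 mm²); the sphere at (8.5, 10) is absent (|z−center|=11.020 > r=10); Merging all regions: the regions partially overlap — summed areas 164.43 mm² minus the doubly-counted overlap 9.91 mm² gives 154.52 mm² — area = 154.52 mm². So its area = 154.52 mm². Layer 25 (z = 8): the cone does not reach this height (z outside [0, 7.5]); the cone at (7.5, -2.5) (r1=6→r2=3) has section circumradius 4.969 here — a regular 24-gon (area = (24/2)·4.969²·sin(360°/24) = 76.68 mm²); the sphere at (8.5, 10): section is a regular 24-gon, circumradius = √(r²−h²) = √(10²−7.5²) = 6.614 (area = (24/2)·6.614²·sin(360°/24) = 135.88 mm²); Merging all regions: the 2 present regions are separate (no shared area or edge), so areas and boundary lengths simply add and each stays a separate island — area = 212.56 mm². So its area = 212.56 mm². Layer 25 is larger (212.56 vs 154.52 mm²).

layer 25 (z = 8 mm)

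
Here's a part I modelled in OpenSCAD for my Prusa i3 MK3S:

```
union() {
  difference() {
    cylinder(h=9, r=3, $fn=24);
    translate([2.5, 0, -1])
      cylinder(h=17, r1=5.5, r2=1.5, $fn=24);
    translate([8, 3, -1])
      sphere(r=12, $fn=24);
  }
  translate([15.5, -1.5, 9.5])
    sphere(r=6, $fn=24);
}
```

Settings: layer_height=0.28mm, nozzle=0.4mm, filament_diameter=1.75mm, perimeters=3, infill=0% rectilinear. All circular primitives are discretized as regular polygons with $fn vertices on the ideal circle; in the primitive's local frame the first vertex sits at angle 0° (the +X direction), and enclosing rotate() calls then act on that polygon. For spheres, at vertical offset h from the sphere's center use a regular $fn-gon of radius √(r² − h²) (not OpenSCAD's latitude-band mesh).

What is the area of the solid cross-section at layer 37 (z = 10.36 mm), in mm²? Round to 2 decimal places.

At z = 10.36 mm: the cylinder is absent (z outside [0, 9]); the cone at (2.5, 0) contributes a regular 24-gon of circumradius 2.827 (interpolated between r1=5.5 and r2=1.5 at t=0.668) (area = (24/2)·2.827²·sin(360°/24) = 24.82 mm²); the sphere at (8, 3): section is a regular 24-gon, circumradius = √(r²−h²) = √(12²−11.36²) = 3.867 (area = (24/2)·3.867²·sin(360°/24) = 46.43 mm²); After the difference (first − rest): the first operand is absent here, so nothing remains; the r=6 sphere at (15.5, -1.5) slices to a regular 24-gon of circumradius 5.938 (√(r²−h²) with h=0.86 from center) (area = (24/2)·5.938²·sin(360°/24) = 109.51 mm²); Taking the union: only the r=6 sphere at (15.5, -1.5) is present, so the union is just that shape — area = 109.51 mm². Overall, the cross-section is a single solid region. Net area = 109.51 mm².

109.51 mm²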